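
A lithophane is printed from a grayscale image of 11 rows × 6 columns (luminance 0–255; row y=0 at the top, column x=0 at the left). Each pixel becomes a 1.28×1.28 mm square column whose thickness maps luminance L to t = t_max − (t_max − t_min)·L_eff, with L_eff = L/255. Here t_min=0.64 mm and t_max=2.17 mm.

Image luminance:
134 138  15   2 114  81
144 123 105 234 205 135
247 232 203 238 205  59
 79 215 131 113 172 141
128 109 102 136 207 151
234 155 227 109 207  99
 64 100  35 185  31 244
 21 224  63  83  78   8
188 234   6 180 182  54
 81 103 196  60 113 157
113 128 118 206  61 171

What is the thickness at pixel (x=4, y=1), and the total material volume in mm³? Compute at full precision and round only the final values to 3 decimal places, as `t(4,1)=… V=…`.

span = t_max - t_min = 2.17 - 0.64 = 1.530
L(4,1) = 205, L_eff = 205/255 = 0.803922
t(4,1) = 2.17 - 1.530·0.803922 = 0.940
Σt over all 11·6 pixels = 90.324
V = pitch²·Σt = 1.28²·90.324 = 147.987

t(4,1)=0.940 V=147.987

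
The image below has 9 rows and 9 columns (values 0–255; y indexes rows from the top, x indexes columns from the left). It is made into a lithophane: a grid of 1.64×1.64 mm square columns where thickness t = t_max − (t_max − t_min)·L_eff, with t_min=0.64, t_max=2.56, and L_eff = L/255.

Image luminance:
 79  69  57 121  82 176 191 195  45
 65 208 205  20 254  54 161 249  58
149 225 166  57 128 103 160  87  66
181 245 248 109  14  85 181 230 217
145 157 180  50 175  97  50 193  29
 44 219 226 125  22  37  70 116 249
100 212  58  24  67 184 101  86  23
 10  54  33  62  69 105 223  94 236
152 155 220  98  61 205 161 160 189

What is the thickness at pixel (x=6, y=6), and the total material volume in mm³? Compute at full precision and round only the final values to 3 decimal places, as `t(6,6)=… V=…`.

t(6,6)=1.800 V=349.818

span = t_max - t_min = 2.56 - 0.64 = 1.920
L(6,6) = 101, L_eff = 101/255 = 0.396078
t(6,6) = 2.56 - 1.920·0.396078 = 1.800
Σt over all 9·9 pixels = 276384/2125 ≈ 130.0630588
V = pitch²·Σt = 1.64²·276384/2125 = 349.818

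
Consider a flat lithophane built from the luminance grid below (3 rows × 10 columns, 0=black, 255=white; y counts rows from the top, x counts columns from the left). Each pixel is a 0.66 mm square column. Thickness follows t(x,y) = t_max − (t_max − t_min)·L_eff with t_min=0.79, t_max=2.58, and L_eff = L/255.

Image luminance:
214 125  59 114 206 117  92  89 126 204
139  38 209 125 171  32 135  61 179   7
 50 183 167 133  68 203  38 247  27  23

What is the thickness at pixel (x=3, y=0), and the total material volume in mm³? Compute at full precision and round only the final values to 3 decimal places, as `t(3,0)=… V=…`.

t(3,0)=1.780 V=22.766

span = t_max - t_min = 2.58 - 0.79 = 1.790
L(3,0) = 114, L_eff = 114/255 = 0.447059
t(3,0) = 2.58 - 1.790·0.447059 = 1.780
Σt over all 3·10 pixels = 1332701/25500 ≈ 52.2627843
V = pitch²·Σt = 0.66²·1332701/25500 = 22.766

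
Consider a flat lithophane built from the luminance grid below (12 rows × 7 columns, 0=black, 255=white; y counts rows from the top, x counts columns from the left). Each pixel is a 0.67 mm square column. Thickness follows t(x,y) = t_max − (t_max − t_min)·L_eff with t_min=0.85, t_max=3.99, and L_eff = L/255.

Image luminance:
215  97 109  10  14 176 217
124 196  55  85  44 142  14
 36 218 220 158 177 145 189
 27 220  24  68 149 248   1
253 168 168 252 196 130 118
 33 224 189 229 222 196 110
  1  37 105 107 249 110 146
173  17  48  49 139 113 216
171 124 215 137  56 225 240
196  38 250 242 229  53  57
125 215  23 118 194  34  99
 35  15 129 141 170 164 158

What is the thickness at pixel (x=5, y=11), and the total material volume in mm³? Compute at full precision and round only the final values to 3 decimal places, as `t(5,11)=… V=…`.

span = t_max - t_min = 3.99 - 0.85 = 3.140
L(5,11) = 164, L_eff = 164/255 = 0.643137
t(5,11) = 3.99 - 3.140·0.643137 = 1.971
Σt over all 12·7 pixels = 836779/4250 ≈ 196.8891765
V = pitch²·Σt = 0.67²·836779/4250 = 88.384

t(5,11)=1.971 V=88.384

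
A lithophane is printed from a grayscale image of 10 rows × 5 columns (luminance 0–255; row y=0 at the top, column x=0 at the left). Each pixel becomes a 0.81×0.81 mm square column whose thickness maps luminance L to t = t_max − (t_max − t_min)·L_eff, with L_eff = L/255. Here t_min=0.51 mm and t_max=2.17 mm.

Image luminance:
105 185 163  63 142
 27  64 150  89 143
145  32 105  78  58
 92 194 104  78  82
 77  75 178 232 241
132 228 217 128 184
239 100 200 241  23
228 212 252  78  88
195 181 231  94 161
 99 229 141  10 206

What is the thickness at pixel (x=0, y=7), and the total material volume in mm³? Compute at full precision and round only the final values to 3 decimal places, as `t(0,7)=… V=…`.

t(0,7)=0.686 V=41.294

span = t_max - t_min = 2.17 - 0.51 = 1.660
L(0,7) = 228, L_eff = 228/255 = 0.894118
t(0,7) = 2.17 - 1.660·0.894118 = 0.686
Σt over all 10·5 pixels = 133743/2125 ≈ 62.9378824
V = pitch²·Σt = 0.81²·133743/2125 = 41.294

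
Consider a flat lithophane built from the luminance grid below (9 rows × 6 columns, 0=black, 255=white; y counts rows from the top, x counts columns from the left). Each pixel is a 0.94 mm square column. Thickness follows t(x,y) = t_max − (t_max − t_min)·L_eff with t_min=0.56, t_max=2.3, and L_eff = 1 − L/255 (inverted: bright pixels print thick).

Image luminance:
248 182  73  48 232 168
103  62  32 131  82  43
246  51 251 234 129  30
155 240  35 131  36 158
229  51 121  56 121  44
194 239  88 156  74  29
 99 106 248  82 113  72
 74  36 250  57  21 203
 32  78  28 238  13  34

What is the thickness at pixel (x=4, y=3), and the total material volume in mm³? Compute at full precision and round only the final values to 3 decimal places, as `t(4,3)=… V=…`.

span = t_max - t_min = 2.3 - 0.56 = 1.740
L(4,3) = 36, L_eff = 1 - 36/255 = 0.858824 (inverted)
t(4,3) = 2.3 - 1.740·0.858824 = 0.806
Σt over all 9·6 pixels = 155407/2125 ≈ 73.1327059
V = pitch²·Σt = 0.94²·155407/2125 = 64.620

t(4,3)=0.806 V=64.620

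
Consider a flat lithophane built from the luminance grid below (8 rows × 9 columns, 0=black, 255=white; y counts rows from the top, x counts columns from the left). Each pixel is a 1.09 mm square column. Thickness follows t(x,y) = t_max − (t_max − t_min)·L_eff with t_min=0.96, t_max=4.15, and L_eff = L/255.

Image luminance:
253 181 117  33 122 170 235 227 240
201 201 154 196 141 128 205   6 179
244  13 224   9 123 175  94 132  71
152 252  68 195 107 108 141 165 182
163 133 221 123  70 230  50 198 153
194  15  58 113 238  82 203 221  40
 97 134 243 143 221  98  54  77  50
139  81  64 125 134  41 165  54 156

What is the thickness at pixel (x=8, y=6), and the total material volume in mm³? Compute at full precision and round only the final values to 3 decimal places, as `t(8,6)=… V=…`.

t(8,6)=3.525 V=206.004

span = t_max - t_min = 4.15 - 0.96 = 3.190
L(8,6) = 50, L_eff = 50/255 = 0.196078
t(8,6) = 4.15 - 3.190·0.196078 = 3.525
Σt over all 8·9 pixels = 176857/1020 ≈ 173.3892157
V = pitch²·Σt = 1.09²·176857/1020 = 206.004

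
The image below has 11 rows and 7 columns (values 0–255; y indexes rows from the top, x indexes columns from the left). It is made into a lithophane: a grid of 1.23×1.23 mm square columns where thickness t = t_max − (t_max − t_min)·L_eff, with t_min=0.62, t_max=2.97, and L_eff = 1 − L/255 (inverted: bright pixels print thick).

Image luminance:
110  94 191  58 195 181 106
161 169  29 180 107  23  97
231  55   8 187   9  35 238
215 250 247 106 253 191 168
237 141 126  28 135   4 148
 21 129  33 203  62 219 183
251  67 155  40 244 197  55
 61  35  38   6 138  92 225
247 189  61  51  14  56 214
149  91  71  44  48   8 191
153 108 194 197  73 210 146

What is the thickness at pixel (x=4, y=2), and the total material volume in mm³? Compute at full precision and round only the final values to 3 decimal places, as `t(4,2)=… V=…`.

t(4,2)=0.703 V=207.216

span = t_max - t_min = 2.97 - 0.62 = 2.350
L(4,2) = 9, L_eff = 1 - 9/255 = 0.964706 (inverted)
t(4,2) = 2.97 - 2.350·0.964706 = 0.703
Σt over all 11·7 pixels = 174632/1275 ≈ 136.9662745
V = pitch²·Σt = 1.23²·174632/1275 = 207.216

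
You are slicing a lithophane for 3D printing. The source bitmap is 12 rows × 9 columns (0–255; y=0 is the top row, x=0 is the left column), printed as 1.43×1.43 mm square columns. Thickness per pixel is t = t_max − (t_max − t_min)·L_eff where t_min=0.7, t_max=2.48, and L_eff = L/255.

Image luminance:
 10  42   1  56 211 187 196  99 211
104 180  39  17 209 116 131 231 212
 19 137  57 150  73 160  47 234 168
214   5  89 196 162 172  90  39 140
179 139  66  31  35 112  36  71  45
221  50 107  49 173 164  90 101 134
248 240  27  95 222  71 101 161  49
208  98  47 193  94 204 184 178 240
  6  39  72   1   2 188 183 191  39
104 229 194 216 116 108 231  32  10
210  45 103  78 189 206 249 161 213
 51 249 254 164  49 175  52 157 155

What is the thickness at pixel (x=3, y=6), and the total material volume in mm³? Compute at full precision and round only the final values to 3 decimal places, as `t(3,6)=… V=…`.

t(3,6)=1.817 V=353.748

span = t_max - t_min = 2.48 - 0.7 = 1.780
L(3,6) = 95, L_eff = 95/255 = 0.372549
t(3,6) = 2.48 - 1.780·0.372549 = 1.817
Σt over all 12·9 pixels = 1102814/6375 ≈ 172.9904314
V = pitch²·Σt = 1.43²·1102814/6375 = 353.748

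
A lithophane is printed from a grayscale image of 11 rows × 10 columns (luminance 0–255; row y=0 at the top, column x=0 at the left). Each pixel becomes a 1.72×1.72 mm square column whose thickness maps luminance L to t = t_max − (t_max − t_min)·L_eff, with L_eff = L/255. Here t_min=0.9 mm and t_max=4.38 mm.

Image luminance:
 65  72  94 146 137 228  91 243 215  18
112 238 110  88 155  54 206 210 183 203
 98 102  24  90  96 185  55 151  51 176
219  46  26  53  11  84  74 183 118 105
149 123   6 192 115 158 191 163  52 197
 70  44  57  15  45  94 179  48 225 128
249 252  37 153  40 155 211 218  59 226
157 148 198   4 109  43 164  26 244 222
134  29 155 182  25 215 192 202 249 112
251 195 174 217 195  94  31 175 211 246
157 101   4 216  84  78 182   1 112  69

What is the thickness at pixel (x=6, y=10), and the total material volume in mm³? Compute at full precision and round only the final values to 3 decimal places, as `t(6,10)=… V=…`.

span = t_max - t_min = 4.38 - 0.9 = 3.480
L(6,10) = 182, L_eff = 182/255 = 0.713725
t(6,10) = 4.38 - 3.480·0.713725 = 1.896
Σt over all 11·10 pixels = 610024/2125 ≈ 287.0701176
V = pitch²·Σt = 1.72²·610024/2125 = 849.268

t(6,10)=1.896 V=849.268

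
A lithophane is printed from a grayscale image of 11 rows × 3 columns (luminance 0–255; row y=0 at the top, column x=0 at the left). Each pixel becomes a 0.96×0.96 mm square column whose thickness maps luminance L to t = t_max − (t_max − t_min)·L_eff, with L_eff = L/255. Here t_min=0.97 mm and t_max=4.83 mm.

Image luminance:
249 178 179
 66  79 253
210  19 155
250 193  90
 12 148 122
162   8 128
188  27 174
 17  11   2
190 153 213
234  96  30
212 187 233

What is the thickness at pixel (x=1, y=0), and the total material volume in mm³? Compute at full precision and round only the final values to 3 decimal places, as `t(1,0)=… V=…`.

span = t_max - t_min = 4.83 - 0.97 = 3.860
L(1,0) = 178, L_eff = 178/255 = 0.698039
t(1,0) = 4.83 - 3.860·0.698039 = 2.136
Σt over all 11·3 pixels = 2339797/25500 ≈ 91.7567451
V = pitch²·Σt = 0.96²·2339797/25500 = 84.563

t(1,0)=2.136 V=84.563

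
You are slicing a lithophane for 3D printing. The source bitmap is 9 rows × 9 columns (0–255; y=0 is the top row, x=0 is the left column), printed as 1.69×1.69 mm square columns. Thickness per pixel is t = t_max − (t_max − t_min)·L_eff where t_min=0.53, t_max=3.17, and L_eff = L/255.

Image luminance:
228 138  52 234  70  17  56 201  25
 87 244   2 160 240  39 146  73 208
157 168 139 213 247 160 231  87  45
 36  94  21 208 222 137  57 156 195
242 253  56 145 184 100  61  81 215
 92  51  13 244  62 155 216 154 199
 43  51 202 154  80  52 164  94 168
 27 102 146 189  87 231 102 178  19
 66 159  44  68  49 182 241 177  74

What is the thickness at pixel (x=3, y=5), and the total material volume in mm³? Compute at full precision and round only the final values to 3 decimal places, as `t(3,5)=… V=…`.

span = t_max - t_min = 3.17 - 0.53 = 2.640
L(3,5) = 244, L_eff = 244/255 = 0.956863
t(3,5) = 3.17 - 2.640·0.956863 = 0.644
Σt over all 9·9 pixels = 10093/68 ≈ 148.4264706
V = pitch²·Σt = 1.69²·10093/68 = 423.921

t(3,5)=0.644 V=423.921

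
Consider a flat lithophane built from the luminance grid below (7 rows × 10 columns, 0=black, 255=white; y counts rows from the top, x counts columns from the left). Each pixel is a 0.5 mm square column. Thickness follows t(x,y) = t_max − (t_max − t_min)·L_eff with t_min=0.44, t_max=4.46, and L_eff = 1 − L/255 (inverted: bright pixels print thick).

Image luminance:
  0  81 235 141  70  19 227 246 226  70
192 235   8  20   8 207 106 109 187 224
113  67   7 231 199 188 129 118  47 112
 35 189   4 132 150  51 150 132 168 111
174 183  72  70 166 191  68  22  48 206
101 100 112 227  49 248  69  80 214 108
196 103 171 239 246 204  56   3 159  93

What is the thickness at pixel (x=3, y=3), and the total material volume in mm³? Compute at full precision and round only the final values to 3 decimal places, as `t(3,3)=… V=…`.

span = t_max - t_min = 4.46 - 0.44 = 4.020
L(3,3) = 132, L_eff = 1 - 132/255 = 0.482353 (inverted)
t(3,3) = 4.46 - 4.020·0.482353 = 2.521
Σt over all 7·10 pixels = 364337/2125 ≈ 171.4527059
V = pitch²·Σt = 0.5²·364337/2125 = 42.863

t(3,3)=2.521 V=42.863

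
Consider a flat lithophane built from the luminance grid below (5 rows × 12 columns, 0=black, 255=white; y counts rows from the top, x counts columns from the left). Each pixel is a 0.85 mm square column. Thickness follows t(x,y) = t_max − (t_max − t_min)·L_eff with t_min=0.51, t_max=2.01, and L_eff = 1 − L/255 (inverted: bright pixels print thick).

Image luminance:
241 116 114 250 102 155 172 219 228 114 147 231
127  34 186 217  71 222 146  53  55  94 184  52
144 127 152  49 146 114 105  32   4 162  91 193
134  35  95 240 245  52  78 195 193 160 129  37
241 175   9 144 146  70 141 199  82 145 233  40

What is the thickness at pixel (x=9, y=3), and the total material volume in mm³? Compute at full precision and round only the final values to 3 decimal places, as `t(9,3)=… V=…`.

t(9,3)=1.451 V=56.393

span = t_max - t_min = 2.01 - 0.51 = 1.500
L(9,3) = 160, L_eff = 1 - 160/255 = 0.372549 (inverted)
t(9,3) = 2.01 - 1.500·0.372549 = 1.451
Σt over all 5·12 pixels = 13269/170 ≈ 78.0529412
V = pitch²·Σt = 0.85²·13269/170 = 56.393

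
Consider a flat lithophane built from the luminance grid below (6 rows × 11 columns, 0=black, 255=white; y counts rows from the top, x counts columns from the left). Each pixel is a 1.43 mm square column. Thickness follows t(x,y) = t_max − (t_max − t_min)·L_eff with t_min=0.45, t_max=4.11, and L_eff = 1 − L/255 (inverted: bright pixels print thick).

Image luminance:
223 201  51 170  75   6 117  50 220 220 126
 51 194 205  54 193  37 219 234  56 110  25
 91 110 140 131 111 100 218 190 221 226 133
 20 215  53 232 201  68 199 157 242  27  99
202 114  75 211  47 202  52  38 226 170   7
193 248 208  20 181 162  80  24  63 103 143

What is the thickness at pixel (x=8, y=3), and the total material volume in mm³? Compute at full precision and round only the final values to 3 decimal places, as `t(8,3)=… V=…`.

span = t_max - t_min = 4.11 - 0.45 = 3.660
L(8,3) = 242, L_eff = 1 - 242/255 = 0.050980 (inverted)
t(8,3) = 4.11 - 3.660·0.050980 = 3.923
Σt over all 6·11 pixels = 132483/850 ≈ 155.8623529
V = pitch²·Σt = 1.43²·132483/850 = 318.723

t(8,3)=3.923 V=318.723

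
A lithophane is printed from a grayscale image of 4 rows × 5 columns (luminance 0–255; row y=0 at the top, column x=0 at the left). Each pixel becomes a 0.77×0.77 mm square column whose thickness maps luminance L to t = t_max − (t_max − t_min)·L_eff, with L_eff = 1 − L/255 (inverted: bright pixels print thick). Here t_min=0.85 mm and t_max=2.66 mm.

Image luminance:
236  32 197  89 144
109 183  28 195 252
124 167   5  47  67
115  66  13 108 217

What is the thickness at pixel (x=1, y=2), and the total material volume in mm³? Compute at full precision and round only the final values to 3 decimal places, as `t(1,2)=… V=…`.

span = t_max - t_min = 2.66 - 0.85 = 1.810
L(1,2) = 167, L_eff = 1 - 167/255 = 0.345098 (inverted)
t(1,2) = 2.66 - 1.810·0.345098 = 2.035
Σt over all 4·5 pixels = 144469/4250 ≈ 33.9927059
V = pitch²·Σt = 0.77²·144469/4250 = 20.154

t(1,2)=2.035 V=20.154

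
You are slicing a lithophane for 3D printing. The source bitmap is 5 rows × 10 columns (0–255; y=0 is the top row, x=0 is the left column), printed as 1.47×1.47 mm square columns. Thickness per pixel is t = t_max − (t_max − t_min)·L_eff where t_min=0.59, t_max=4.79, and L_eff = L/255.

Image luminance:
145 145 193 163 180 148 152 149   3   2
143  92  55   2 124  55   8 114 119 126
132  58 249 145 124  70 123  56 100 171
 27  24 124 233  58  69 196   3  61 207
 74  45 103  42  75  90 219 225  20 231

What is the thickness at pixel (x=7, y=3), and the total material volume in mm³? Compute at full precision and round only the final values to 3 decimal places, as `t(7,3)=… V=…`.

span = t_max - t_min = 4.79 - 0.59 = 4.200
L(7,3) = 3, L_eff = 3/255 = 0.011765
t(7,3) = 4.79 - 4.200·0.011765 = 4.741
Σt over all 5·10 pixels = 126967/850 ≈ 149.3729412
V = pitch²·Σt = 1.47²·126967/850 = 322.780

t(7,3)=4.741 V=322.780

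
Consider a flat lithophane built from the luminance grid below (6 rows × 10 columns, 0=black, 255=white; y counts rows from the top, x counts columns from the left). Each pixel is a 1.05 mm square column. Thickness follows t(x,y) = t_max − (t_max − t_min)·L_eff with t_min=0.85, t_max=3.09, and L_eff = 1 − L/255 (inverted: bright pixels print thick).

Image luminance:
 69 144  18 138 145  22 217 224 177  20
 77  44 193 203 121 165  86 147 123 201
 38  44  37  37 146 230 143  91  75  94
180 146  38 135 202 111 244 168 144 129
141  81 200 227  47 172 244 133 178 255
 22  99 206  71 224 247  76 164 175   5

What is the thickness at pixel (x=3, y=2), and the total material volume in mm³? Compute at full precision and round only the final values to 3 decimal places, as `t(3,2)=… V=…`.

span = t_max - t_min = 3.09 - 0.85 = 2.240
L(3,2) = 37, L_eff = 1 - 37/255 = 0.854902 (inverted)
t(3,2) = 3.09 - 2.240·0.854902 = 1.175
Σt over all 6·10 pixels = 769373/6375 ≈ 120.6859608
V = pitch²·Σt = 1.05²·769373/6375 = 133.056

t(3,2)=1.175 V=133.056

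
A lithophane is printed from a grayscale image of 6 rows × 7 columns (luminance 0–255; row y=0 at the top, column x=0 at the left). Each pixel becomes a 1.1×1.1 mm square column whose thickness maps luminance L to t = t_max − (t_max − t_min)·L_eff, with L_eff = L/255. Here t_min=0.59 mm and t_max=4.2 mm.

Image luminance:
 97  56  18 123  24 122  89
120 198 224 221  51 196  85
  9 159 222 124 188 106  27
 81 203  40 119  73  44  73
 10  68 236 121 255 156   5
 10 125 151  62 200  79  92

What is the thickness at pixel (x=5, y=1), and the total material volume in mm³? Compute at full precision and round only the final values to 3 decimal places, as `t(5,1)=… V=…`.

span = t_max - t_min = 4.2 - 0.59 = 3.610
L(5,1) = 196, L_eff = 196/255 = 0.768627
t(5,1) = 4.2 - 3.610·0.768627 = 1.425
Σt over all 6·7 pixels = 469203/4250 ≈ 110.4007059
V = pitch²·Σt = 1.1²·469203/4250 = 133.585

t(5,1)=1.425 V=133.585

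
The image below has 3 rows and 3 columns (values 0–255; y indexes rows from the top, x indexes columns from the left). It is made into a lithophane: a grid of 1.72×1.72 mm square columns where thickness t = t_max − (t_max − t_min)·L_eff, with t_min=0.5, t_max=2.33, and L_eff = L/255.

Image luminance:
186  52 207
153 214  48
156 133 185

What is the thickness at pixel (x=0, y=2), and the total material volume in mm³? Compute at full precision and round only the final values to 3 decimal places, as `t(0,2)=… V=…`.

span = t_max - t_min = 2.33 - 0.5 = 1.830
L(0,2) = 156, L_eff = 156/255 = 0.611765
t(0,2) = 2.33 - 1.830·0.611765 = 1.210
Σt over all 3·3 pixels = 96871/8500 ≈ 11.3965882
V = pitch²·Σt = 1.72²·96871/8500 = 33.716

t(0,2)=1.210 V=33.716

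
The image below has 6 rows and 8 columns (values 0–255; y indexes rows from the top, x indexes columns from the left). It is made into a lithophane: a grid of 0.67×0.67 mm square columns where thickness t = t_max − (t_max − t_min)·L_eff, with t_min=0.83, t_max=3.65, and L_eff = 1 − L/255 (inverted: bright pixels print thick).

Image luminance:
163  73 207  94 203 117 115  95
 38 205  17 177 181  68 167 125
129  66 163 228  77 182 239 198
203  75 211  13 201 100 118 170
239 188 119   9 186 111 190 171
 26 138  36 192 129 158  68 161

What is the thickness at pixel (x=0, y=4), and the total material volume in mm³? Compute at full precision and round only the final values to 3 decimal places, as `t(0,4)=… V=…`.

t(0,4)=3.473 V=50.346

span = t_max - t_min = 3.65 - 0.83 = 2.820
L(0,4) = 239, L_eff = 1 - 239/255 = 0.062745 (inverted)
t(0,4) = 3.65 - 2.820·0.062745 = 3.473
Σt over all 6·8 pixels = 476653/4250 ≈ 112.1536471
V = pitch²·Σt = 0.67²·476653/4250 = 50.346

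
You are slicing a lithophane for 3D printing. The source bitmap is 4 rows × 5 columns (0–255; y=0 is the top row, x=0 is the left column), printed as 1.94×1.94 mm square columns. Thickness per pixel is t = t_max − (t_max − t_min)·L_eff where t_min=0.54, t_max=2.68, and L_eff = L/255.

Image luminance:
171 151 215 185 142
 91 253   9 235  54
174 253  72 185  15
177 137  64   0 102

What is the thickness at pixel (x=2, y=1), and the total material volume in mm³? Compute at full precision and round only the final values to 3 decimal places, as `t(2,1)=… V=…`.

t(2,1)=2.604 V=116.924

span = t_max - t_min = 2.68 - 0.54 = 2.140
L(2,1) = 9, L_eff = 9/255 = 0.035294
t(2,1) = 2.68 - 2.140·0.035294 = 2.604
Σt over all 4·5 pixels = 26407/850 ≈ 31.0670588
V = pitch²·Σt = 1.94²·26407/850 = 116.924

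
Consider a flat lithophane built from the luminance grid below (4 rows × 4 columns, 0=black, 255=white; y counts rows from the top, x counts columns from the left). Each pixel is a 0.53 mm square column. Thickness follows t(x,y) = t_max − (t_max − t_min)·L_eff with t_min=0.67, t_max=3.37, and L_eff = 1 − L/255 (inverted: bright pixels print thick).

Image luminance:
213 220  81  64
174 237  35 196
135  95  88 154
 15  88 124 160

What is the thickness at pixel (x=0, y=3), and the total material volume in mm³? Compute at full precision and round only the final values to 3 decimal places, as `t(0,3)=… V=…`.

t(0,3)=0.829 V=9.195

span = t_max - t_min = 3.37 - 0.67 = 2.700
L(0,3) = 15, L_eff = 1 - 15/255 = 0.941176 (inverted)
t(0,3) = 3.37 - 2.700·0.941176 = 0.829
Σt over all 4·4 pixels = 27823/850 ≈ 32.7329412
V = pitch²·Σt = 0.53²·27823/850 = 9.195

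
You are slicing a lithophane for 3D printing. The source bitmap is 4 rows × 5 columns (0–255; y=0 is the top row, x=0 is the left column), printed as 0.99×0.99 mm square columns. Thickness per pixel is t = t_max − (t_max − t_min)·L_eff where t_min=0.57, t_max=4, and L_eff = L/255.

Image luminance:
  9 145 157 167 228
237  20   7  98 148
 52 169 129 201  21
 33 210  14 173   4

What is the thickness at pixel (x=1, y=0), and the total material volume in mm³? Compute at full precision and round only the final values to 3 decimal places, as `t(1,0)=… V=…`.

span = t_max - t_min = 4 - 0.57 = 3.430
L(1,0) = 145, L_eff = 145/255 = 0.568627
t(1,0) = 4 - 3.430·0.568627 = 2.050
Σt over all 4·5 pixels = 638927/12750 ≈ 50.1119216
V = pitch²·Σt = 0.99²·638927/12750 = 49.115

t(1,0)=2.050 V=49.115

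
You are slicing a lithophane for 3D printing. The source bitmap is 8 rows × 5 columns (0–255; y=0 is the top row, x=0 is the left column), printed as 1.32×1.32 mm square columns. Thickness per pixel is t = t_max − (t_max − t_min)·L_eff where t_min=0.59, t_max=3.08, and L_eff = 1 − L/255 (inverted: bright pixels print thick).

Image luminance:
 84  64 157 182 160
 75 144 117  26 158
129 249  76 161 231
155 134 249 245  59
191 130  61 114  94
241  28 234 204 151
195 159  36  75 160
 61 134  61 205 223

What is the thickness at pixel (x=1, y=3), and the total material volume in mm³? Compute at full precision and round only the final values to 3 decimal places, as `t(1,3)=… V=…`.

span = t_max - t_min = 3.08 - 0.59 = 2.490
L(1,3) = 134, L_eff = 1 - 134/255 = 0.474510 (inverted)
t(1,3) = 3.08 - 2.490·0.474510 = 1.898
Σt over all 8·5 pixels = 166599/2125 ≈ 78.3995294
V = pitch²·Σt = 1.32²·166599/2125 = 136.603

t(1,3)=1.898 V=136.603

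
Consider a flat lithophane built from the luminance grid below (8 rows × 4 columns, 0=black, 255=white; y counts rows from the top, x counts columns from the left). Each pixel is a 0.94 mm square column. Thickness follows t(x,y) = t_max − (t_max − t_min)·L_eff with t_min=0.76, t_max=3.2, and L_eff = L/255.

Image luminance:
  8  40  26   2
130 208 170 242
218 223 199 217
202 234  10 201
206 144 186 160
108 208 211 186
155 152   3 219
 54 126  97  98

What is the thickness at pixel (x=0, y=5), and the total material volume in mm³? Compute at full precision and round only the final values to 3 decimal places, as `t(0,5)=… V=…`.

span = t_max - t_min = 3.2 - 0.76 = 2.440
L(0,5) = 108, L_eff = 108/255 = 0.423529
t(0,5) = 3.2 - 2.440·0.423529 = 2.167
Σt over all 8·4 pixels = 369577/6375 ≈ 57.9728627
V = pitch²·Σt = 0.94²·369577/6375 = 51.225

t(0,5)=2.167 V=51.225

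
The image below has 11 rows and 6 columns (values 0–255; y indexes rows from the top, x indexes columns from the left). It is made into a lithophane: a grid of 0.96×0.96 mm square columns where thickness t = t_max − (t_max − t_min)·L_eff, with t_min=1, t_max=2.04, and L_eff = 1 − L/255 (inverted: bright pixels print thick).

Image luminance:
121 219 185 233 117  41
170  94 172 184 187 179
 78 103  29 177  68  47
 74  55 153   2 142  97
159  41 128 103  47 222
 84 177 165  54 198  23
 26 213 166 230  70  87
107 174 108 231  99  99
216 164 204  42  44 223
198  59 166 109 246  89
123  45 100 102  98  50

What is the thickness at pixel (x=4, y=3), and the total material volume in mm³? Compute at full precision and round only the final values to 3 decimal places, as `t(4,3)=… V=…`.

span = t_max - t_min = 2.04 - 1 = 1.040
L(4,3) = 142, L_eff = 1 - 142/255 = 0.443137 (inverted)
t(4,3) = 2.04 - 1.040·0.443137 = 1.579
Σt over all 11·6 pixels = 634366/6375 ≈ 99.5083922
V = pitch²·Σt = 0.96²·634366/6375 = 91.707

t(4,3)=1.579 V=91.707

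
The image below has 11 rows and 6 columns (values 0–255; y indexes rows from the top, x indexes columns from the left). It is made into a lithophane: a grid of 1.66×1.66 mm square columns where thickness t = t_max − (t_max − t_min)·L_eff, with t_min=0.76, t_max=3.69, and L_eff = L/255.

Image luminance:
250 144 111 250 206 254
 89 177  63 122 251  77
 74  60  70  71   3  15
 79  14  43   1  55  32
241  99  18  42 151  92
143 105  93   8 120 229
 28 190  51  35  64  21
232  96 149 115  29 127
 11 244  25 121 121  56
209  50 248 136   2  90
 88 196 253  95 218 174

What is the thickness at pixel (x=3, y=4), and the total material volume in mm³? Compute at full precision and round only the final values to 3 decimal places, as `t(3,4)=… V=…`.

span = t_max - t_min = 3.69 - 0.76 = 2.930
L(3,4) = 42, L_eff = 42/255 = 0.164706
t(3,4) = 3.69 - 2.930·0.164706 = 3.207
Σt over all 11·6 pixels = 338646/2125 ≈ 159.3628235
V = pitch²·Σt = 1.66²·338646/2125 = 439.140

t(3,4)=3.207 V=439.140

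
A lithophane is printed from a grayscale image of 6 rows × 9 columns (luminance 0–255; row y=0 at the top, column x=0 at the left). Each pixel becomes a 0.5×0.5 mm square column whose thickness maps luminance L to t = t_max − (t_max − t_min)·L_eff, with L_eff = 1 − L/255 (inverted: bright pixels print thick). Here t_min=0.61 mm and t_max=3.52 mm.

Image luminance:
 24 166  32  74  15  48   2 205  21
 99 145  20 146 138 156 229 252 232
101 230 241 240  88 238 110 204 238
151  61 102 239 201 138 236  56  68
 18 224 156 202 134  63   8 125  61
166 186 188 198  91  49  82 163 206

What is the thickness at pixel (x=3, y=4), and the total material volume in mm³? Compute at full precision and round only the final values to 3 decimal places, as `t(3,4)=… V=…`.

span = t_max - t_min = 3.52 - 0.61 = 2.910
L(3,4) = 202, L_eff = 1 - 202/255 = 0.207843 (inverted)
t(3,4) = 3.52 - 2.910·0.207843 = 2.915
Σt over all 6·9 pixels = 246198/2125 ≈ 115.8578824
V = pitch²·Σt = 0.5²·246198/2125 = 28.964

t(3,4)=2.915 V=28.964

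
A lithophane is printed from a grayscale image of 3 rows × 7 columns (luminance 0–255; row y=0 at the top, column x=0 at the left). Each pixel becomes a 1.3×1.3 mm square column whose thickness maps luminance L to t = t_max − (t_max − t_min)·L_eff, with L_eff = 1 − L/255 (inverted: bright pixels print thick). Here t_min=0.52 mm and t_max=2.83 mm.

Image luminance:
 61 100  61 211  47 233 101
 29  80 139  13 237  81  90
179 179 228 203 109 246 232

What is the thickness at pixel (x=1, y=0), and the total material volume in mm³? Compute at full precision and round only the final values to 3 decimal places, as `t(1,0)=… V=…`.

span = t_max - t_min = 2.83 - 0.52 = 2.310
L(1,0) = 100, L_eff = 1 - 100/255 = 0.607843 (inverted)
t(1,0) = 2.83 - 2.310·0.607843 = 1.426
Σt over all 3·7 pixels = 312963/8500 ≈ 36.8191765
V = pitch²·Σt = 1.3²·312963/8500 = 62.224

t(1,0)=1.426 V=62.224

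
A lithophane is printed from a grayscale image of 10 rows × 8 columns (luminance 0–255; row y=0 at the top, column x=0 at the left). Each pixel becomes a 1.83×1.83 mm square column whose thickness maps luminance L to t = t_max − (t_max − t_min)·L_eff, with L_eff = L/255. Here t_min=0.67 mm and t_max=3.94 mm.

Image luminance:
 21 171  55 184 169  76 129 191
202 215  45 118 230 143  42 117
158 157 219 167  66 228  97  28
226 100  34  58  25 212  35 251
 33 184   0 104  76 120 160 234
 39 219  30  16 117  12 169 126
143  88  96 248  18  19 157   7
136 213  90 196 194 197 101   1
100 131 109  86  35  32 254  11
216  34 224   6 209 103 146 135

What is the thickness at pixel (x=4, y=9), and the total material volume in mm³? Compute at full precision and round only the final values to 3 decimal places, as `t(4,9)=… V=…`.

t(4,9)=1.260 V=645.752

span = t_max - t_min = 3.94 - 0.67 = 3.270
L(4,9) = 209, L_eff = 209/255 = 0.819608
t(4,9) = 3.94 - 3.270·0.819608 = 1.260
Σt over all 10·8 pixels = 1639013/8500 ≈ 192.8250588
V = pitch²·Σt = 1.83²·1639013/8500 = 645.752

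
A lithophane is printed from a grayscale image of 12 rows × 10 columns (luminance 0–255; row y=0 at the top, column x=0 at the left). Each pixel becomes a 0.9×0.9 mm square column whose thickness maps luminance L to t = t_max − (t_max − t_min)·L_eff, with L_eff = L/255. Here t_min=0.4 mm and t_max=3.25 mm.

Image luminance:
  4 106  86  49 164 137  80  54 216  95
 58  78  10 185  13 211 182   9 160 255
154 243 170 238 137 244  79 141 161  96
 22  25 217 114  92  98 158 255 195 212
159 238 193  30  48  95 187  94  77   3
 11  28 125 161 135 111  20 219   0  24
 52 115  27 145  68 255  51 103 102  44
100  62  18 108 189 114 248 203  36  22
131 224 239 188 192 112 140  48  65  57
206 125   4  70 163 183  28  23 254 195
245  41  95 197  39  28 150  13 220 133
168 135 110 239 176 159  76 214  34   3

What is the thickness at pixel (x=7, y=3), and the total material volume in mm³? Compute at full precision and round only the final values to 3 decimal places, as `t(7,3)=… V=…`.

t(7,3)=0.400 V=186.036

span = t_max - t_min = 3.25 - 0.4 = 2.850
L(7,3) = 255, L_eff = 255/255 = 1.000000
t(7,3) = 3.25 - 2.850·1.000000 = 0.400
Σt over all 12·10 pixels = 78089/340 ≈ 229.6735294
V = pitch²·Σt = 0.9²·78089/340 = 186.036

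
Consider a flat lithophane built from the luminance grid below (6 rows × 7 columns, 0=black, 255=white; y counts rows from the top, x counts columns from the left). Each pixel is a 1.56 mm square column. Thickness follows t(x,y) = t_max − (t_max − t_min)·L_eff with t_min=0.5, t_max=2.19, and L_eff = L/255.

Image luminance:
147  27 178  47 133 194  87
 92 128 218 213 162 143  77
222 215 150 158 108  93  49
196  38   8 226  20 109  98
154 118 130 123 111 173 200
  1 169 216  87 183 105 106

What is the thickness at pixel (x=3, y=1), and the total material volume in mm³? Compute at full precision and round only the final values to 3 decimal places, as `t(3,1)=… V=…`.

span = t_max - t_min = 2.19 - 0.5 = 1.690
L(3,1) = 213, L_eff = 213/255 = 0.835294
t(3,1) = 2.19 - 1.690·0.835294 = 0.778
Σt over all 6·7 pixels = 238477/4250 ≈ 56.1122353
V = pitch²·Σt = 1.56²·238477/4250 = 136.555

t(3,1)=0.778 V=136.555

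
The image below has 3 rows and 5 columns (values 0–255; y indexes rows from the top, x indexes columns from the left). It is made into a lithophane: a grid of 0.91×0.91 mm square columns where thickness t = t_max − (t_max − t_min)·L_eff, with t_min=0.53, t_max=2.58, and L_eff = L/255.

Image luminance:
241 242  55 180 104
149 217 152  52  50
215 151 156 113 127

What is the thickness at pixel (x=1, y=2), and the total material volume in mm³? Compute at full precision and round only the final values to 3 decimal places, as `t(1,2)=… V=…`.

span = t_max - t_min = 2.58 - 0.53 = 2.050
L(1,2) = 151, L_eff = 151/255 = 0.592157
t(1,2) = 2.58 - 2.050·0.592157 = 1.366
Σt over all 3·5 pixels = 53503/2550 ≈ 20.9815686
V = pitch²·Σt = 0.91²·53503/2550 = 17.375

t(1,2)=1.366 V=17.375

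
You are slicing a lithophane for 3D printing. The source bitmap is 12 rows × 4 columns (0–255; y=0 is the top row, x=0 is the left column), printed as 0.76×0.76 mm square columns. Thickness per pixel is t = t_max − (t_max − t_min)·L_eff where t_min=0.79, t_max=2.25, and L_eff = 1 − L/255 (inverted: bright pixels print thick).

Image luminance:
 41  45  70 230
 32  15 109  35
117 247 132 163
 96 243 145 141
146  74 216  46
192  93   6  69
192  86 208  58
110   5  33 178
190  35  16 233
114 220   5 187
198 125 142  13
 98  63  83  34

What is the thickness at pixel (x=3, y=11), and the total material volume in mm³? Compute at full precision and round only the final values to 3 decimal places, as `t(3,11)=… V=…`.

span = t_max - t_min = 2.25 - 0.79 = 1.460
L(3,11) = 34, L_eff = 1 - 34/255 = 0.866667 (inverted)
t(3,11) = 2.25 - 1.460·0.866667 = 0.985
Σt over all 12·4 pixels = 872497/12750 ≈ 68.4311373
V = pitch²·Σt = 0.76²·872497/12750 = 39.526

t(3,11)=0.985 V=39.526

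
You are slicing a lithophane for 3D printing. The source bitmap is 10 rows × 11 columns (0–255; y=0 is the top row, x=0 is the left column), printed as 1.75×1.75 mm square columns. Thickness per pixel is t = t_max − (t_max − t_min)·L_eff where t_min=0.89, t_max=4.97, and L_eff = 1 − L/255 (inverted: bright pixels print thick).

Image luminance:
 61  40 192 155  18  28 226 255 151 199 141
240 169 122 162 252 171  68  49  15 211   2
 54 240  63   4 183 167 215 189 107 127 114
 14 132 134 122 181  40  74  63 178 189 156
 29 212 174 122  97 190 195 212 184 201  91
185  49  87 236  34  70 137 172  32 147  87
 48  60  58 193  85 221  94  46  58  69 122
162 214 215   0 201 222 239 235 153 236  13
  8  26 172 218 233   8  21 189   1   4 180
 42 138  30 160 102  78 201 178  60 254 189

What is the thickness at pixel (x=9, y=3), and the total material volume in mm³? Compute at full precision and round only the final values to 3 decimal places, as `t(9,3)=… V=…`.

t(9,3)=3.914 V=988.367

span = t_max - t_min = 4.97 - 0.89 = 4.080
L(9,3) = 189, L_eff = 1 - 189/255 = 0.258824 (inverted)
t(9,3) = 4.97 - 4.080·0.258824 = 3.914
Σt over all 10·11 pixels = 322.732
V = pitch²·Σt = 1.75²·322.732 = 988.367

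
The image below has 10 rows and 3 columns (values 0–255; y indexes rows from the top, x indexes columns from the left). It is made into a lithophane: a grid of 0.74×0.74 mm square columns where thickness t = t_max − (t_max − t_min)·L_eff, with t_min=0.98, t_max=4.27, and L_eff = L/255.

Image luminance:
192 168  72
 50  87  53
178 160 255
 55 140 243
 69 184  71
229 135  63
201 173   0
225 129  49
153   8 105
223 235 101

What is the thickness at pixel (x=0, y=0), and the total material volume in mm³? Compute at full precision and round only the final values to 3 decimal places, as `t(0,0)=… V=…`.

t(0,0)=1.793 V=41.845

span = t_max - t_min = 4.27 - 0.98 = 3.290
L(0,0) = 192, L_eff = 192/255 = 0.752941
t(0,0) = 4.27 - 3.290·0.752941 = 1.793
Σt over all 10·3 pixels = 487144/6375 ≈ 76.4147451
V = pitch²·Σt = 0.74²·487144/6375 = 41.845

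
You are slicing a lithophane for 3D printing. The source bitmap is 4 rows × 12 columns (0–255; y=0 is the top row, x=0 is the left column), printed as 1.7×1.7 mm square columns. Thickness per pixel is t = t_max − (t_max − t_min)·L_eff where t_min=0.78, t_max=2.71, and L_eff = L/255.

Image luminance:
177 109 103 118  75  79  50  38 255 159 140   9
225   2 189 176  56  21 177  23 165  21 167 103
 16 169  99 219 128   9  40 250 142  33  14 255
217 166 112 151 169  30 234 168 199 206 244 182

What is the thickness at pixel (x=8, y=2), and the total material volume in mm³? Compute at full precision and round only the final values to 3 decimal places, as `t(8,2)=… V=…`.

span = t_max - t_min = 2.71 - 0.78 = 1.930
L(8,2) = 142, L_eff = 142/255 = 0.556863
t(8,2) = 2.71 - 1.930·0.556863 = 1.635
Σt over all 4·12 pixels = 2141863/25500 ≈ 83.9946275
V = pitch²·Σt = 1.7²·2141863/25500 = 242.744

t(8,2)=1.635 V=242.744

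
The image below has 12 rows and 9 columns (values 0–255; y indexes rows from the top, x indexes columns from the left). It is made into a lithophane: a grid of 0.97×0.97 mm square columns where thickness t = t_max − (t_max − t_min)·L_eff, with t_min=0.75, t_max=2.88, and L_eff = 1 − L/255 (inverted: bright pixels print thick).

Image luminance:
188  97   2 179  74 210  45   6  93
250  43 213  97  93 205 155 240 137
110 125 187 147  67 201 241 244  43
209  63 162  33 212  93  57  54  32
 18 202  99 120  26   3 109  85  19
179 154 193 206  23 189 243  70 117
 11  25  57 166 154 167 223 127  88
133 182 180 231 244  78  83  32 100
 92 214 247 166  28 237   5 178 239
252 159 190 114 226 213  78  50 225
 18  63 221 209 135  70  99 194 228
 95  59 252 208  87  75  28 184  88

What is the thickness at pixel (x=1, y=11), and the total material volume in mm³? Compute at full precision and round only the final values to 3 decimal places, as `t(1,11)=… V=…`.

t(1,11)=1.243 V=187.571

span = t_max - t_min = 2.88 - 0.75 = 2.130
L(1,11) = 59, L_eff = 1 - 59/255 = 0.768627 (inverted)
t(1,11) = 2.88 - 2.130·0.768627 = 1.243
Σt over all 12·9 pixels = 1694499/8500 ≈ 199.3528235
V = pitch²·Σt = 0.97²·1694499/8500 = 187.571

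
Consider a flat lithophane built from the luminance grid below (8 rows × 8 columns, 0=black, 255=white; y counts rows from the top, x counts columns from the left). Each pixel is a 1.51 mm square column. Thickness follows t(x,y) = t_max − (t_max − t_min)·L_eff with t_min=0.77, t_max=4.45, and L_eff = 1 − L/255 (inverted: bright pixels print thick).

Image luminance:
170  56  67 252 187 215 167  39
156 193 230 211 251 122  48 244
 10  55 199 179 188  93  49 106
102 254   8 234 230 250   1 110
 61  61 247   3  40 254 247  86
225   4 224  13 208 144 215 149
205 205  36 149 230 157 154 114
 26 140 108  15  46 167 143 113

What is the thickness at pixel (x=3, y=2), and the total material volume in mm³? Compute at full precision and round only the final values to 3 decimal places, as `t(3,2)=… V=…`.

span = t_max - t_min = 4.45 - 0.77 = 3.680
L(3,2) = 179, L_eff = 1 - 179/255 = 0.298039 (inverted)
t(3,2) = 4.45 - 3.680·0.298039 = 3.353
Σt over all 8·8 pixels = 75316/425 ≈ 177.2141176
V = pitch²·Σt = 1.51²·75316/425 = 404.066

t(3,2)=3.353 V=404.066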